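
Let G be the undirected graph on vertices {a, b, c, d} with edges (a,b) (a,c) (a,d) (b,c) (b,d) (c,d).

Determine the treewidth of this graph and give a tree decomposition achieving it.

Treewidth 3.
One such decomposition:
Bags: B1 = {a, b, c, d}
Tree: (single bag)

With just one bag of size 4, the width is 4 − 1 = 3, so tw(G) ≤ 3. Conversely, {a, b, c, d} is a clique of size 4, and the vertices of any clique must share a bag in every tree decomposition; so some bag has ≥ 4 vertices and tw(G) ≥ 3. The upper and lower bounds meet at 3, so that is the treewidth.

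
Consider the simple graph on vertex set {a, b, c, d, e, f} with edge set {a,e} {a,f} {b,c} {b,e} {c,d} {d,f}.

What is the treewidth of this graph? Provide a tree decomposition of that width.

Treewidth 2.
Bags: B1 = {b, c, d}  B2 = {b, d, f}  B3 = {a, b, f}  B4 = {a, b, e}
Tree: B1–B2, B2–B3, B3–B4

Each bag holds 3 vertices, so the decomposition has width 2, which upper-bounds the treewidth. The edges b–c–d–f–a–e–b form a cycle, so G is not a tree and its treewidth is at least 2. Combining the bounds, tw(G) = 2.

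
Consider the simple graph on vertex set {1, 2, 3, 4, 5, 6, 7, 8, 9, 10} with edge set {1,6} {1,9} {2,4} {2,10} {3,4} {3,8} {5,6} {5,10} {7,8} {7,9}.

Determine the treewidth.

A width-2 tree decomposition is:
Bags: B1 = {5, 6, 10}  B2 = {2, 6, 10}  B3 = {2, 4, 6}  B4 = {3, 4, 6}  B5 = {3, 6, 8}  B6 = {6, 7, 8}  B7 = {6, 7, 9}  B8 = {1, 6, 9}
Tree: B1–B2, B2–B3, B3–B4, B4–B5, B5–B6, B6–B7, B7–B8
Every bag has size at most 3, so the width is 3 − 1 = 2 and tw(G) ≤ 2. The edges 6–5–10–2–4–3–8–7–9–1–6 form a cycle, so G is not a tree and its treewidth is at least 2. Combining the bounds, tw(G) = 2.

2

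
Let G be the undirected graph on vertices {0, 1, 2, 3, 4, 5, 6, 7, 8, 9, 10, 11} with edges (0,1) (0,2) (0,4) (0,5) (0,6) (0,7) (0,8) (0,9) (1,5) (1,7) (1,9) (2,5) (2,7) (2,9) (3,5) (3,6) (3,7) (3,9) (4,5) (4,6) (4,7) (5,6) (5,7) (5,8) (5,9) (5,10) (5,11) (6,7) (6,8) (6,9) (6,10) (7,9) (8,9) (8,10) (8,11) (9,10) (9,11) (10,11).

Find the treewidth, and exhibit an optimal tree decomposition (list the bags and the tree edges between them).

Treewidth 4.
One such decomposition:
Bags: B1 = {0, 5, 6, 8, 9}  B2 = {0, 5, 6, 7, 9}  B3 = {3, 5, 6, 7, 9}  B4 = {0, 1, 5, 7, 9}  B5 = {0, 2, 5, 7, 9}  B6 = {5, 6, 8, 9, 10}  B7 = {5, 8, 9, 10, 11}  B8 = {0, 4, 5, 6, 7}
Tree: B1–B2, B2–B3, B2–B4, B2–B5, B1–B6, B6–B7, B2–B8

Every bag has size at most 5, so the width is 5 − 1 = 4 and tw(G) ≤ 4. For the lower bound, the 5 vertices {0, 5, 6, 8, 9} are pairwise adjacent, and any tree decomposition puts a clique entirely inside one bag — forcing width ≥ 4. Hence tw(G) = 4 exactly.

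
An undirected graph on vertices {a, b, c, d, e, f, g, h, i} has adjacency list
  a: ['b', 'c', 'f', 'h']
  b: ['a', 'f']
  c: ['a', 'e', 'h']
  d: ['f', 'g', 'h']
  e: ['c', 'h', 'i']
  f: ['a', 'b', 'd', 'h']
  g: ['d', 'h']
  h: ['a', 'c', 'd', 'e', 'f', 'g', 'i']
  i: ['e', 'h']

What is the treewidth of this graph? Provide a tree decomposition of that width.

Treewidth 2.
One such decomposition:
Bags: B1 = {e, h, i}  B2 = {c, e, h}  B3 = {a, c, h}  B4 = {a, f, h}  B5 = {a, b, f}  B6 = {d, f, h}  B7 = {d, g, h}
Tree: B1–B2, B2–B3, B3–B4, B4–B5, B4–B6, B6–B7

Each bag holds 3 vertices, so the decomposition has width 2, which upper-bounds the treewidth. For the lower bound, the 3 vertices {d, g, h} are pairwise adjacent, and any tree decomposition puts a clique entirely inside one bag — forcing width ≥ 2. Combining the bounds, tw(G) = 2.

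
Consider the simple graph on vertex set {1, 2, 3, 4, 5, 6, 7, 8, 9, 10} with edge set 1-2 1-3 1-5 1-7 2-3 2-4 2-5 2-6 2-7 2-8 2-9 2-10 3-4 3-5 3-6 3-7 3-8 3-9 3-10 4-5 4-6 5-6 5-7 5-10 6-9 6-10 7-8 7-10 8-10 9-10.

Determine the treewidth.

4

A width-4 tree decomposition is:
Bags: B1 = {1, 2, 3, 5, 7}  B2 = {2, 3, 5, 7, 10}  B3 = {2, 3, 7, 8, 10}  B4 = {2, 3, 5, 6, 10}  B5 = {2, 3, 4, 5, 6}  B6 = {2, 3, 6, 9, 10}
Tree: B1–B2, B2–B3, B2–B4, B4–B5, B4–B6
Every bag has size at most 5, so the width is 5 − 1 = 4 and tw(G) ≤ 4. For the lower bound, the 5 vertices {2, 3, 7, 8, 10} are pairwise adjacent, and any tree decomposition puts a clique entirely inside one bag — forcing width ≥ 4. Hence tw(G) = 4 exactly.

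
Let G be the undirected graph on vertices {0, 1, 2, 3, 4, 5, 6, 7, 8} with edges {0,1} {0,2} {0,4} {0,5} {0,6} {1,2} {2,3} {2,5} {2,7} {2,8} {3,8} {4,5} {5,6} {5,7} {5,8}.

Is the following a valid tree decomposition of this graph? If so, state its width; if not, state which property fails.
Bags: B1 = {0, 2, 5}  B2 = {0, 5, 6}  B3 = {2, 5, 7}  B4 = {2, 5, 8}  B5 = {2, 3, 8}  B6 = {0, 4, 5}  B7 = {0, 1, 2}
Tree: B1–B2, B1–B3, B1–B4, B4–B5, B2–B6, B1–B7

Yes; width 2.

Checking the three conditions: (i) the bags cover all of {0, 1, 2, 3, 4, 5, 6, 7, 8}; (ii) for each edge, some bag contains both endpoints; (iii) the bags containing any fixed vertex form a subtree. All hold, so the decomposition is valid with width 3 − 1 = 2.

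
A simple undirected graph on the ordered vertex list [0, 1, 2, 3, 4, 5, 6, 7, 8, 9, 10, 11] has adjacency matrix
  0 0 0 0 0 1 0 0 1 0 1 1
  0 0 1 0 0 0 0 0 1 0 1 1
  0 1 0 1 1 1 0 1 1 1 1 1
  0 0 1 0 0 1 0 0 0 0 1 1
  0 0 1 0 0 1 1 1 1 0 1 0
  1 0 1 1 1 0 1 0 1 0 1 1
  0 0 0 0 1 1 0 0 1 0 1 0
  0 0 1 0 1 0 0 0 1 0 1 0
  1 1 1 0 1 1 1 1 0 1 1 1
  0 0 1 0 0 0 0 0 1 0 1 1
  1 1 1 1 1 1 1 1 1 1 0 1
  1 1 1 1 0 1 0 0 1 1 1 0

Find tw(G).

4

A width-4 tree decomposition is:
Bags: B1 = {4, 5, 6, 8, 10}  B2 = {2, 4, 5, 8, 10}  B3 = {2, 5, 8, 10, 11}  B4 = {2, 4, 7, 8, 10}  B5 = {2, 8, 9, 10, 11}  B6 = {1, 2, 8, 10, 11}  B7 = {2, 3, 5, 10, 11}  B8 = {0, 5, 8, 10, 11}
Tree: B1–B2, B2–B3, B2–B4, B3–B5, B5–B6, B3–B7, B3–B8
The largest bag has 5 vertices, giving width 4; this decomposition certifies tw(G) ≤ 4. On the other hand G contains the 5-clique {0, 5, 8, 10, 11}. A clique must lie in a single bag of any decomposition, so no decomposition can have width below 4. The upper and lower bounds meet at 4, so that is the treewidth.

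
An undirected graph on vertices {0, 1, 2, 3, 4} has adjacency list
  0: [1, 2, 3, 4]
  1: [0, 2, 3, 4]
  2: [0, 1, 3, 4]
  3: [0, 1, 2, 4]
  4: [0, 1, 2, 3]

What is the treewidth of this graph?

4

A width-4 tree decomposition is:
Bags: B1 = {0, 1, 2, 3, 4}
Tree: (single bag)
With just one bag of size 5, the width is 5 − 1 = 4, so tw(G) ≤ 4. For the lower bound, the 5 vertices {0, 1, 2, 3, 4} are pairwise adjacent, and any tree decomposition puts a clique entirely inside one bag — forcing width ≥ 4. Combining the bounds, tw(G) = 4.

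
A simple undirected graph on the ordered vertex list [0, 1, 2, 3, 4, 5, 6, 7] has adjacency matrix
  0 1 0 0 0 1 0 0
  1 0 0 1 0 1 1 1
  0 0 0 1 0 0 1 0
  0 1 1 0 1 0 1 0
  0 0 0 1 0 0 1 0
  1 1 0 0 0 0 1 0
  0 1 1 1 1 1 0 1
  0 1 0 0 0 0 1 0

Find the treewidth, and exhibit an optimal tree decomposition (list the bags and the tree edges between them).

Treewidth 2.
One such decomposition:
Bags: B1 = {1, 3, 6}  B2 = {1, 5, 6}  B3 = {0, 1, 5}  B4 = {1, 6, 7}  B5 = {3, 4, 6}  B6 = {2, 3, 6}
Tree: B1–B2, B2–B3, B2–B4, B1–B5, B5–B6

Every bag has size at most 3, so the width is 3 − 1 = 2 and tw(G) ≤ 2. Conversely, {0, 1, 5} is a clique of size 3, and the vertices of any clique must share a bag in every tree decomposition; so some bag has ≥ 3 vertices and tw(G) ≥ 2. Hence tw(G) = 2 exactly.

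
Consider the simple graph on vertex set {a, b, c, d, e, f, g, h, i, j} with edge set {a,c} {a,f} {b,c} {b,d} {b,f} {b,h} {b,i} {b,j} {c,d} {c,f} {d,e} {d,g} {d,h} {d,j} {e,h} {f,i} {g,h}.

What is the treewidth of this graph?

A width-2 tree decomposition is:
Bags: B1 = {b, c, d}  B2 = {b, d, j}  B3 = {b, d, h}  B4 = {b, c, f}  B5 = {d, e, h}  B6 = {b, f, i}  B7 = {a, c, f}  B8 = {d, g, h}
Tree: B1–B2, B1–B3, B1–B4, B3–B5, B4–B6, B4–B7, B3–B8
Each bag holds 3 vertices, so the decomposition has width 2, which upper-bounds the treewidth. For the lower bound, the 3 vertices {b, d, j} are pairwise adjacent, and any tree decomposition puts a clique entirely inside one bag — forcing width ≥ 2. Hence tw(G) = 2 exactly.

2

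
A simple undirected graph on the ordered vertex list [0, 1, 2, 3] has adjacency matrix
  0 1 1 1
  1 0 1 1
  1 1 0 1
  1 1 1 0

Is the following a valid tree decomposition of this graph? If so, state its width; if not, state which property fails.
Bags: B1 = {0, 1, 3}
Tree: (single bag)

No — vertex 2 appears in no bag.

A tree decomposition must satisfy three properties: every vertex lies in some bag; for every edge, both endpoints lie together in some bag; and for every vertex, the bags containing it form a connected subtree. Here vertex 2 appears in no bag, so the decomposition is invalid.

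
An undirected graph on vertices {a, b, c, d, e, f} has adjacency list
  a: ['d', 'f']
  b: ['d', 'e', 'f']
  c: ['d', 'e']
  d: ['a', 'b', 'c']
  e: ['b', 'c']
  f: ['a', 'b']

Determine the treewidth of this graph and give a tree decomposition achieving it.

Treewidth 2.
One optimal decomposition is:
Bags: B1 = {c, d, e}  B2 = {b, d, e}  B3 = {a, b, d}  B4 = {a, b, f}
Tree: B1–B2, B2–B3, B3–B4

Each bag holds 3 vertices, so the decomposition has width 2, which upper-bounds the treewidth. The edges c–e–b–d–c form a cycle, so G is not a tree and its treewidth is at least 2. The upper and lower bounds meet at 2, so that is the treewidth.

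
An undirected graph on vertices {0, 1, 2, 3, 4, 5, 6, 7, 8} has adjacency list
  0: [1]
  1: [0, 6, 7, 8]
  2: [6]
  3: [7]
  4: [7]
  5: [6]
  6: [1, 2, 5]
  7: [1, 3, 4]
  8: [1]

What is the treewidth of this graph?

A width-1 tree decomposition is:
Bags: B1 = {1, 6}  B2 = {1, 8}  B3 = {0, 1}  B4 = {1, 7}  B5 = {5, 6}  B6 = {3, 7}  B7 = {2, 6}  B8 = {4, 7}
Tree: B1–B2, B2–B3, B2–B4, B1–B5, B4–B6, B5–B7, B6–B8
Each bag holds 2 vertices, so the decomposition has width 1, which upper-bounds the treewidth. Any graph with an edge has treewidth ≥ 1, and G has the edge 1–6. The upper and lower bounds meet at 1, so that is the treewidth.

1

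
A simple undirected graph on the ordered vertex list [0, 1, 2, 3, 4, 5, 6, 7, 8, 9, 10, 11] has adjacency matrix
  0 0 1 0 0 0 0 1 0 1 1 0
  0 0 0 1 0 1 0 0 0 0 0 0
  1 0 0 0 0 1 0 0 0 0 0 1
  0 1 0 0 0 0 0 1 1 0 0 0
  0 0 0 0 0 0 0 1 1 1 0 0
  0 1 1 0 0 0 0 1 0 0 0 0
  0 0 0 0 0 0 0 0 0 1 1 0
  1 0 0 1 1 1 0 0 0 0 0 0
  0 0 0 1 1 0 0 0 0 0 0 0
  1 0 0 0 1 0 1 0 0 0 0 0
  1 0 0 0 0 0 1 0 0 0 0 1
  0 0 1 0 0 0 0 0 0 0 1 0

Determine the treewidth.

3

A width-3 tree decomposition is:
Bags: B1 = {6, 9, 10, 11}  B2 = {0, 9, 10, 11}  B3 = {0, 2, 9, 11}  B4 = {0, 2, 4, 9}  B5 = {0, 2, 4, 7}  B6 = {2, 4, 5, 7}  B7 = {4, 5, 7, 8}  B8 = {3, 5, 7, 8}  B9 = {1, 3, 5, 8}
Tree: B1–B2, B2–B3, B3–B4, B4–B5, B5–B6, B6–B7, B7–B8, B8–B9
The largest bag has 4 vertices, giving width 3; this decomposition certifies tw(G) ≤ 3. For the lower bound: the 4 vertex sets {6,10,11}, {9}, {0}, {2,4,5,7} are disjoint, each induces a connected subgraph, and every pair is joined by at least one edge of G. Contracting each set to a single vertex therefore yields K_{4} as a minor, and since treewidth is minor-monotone, tw(G) ≥ tw(K_{4}) = 3. Combining the bounds, tw(G) = 3.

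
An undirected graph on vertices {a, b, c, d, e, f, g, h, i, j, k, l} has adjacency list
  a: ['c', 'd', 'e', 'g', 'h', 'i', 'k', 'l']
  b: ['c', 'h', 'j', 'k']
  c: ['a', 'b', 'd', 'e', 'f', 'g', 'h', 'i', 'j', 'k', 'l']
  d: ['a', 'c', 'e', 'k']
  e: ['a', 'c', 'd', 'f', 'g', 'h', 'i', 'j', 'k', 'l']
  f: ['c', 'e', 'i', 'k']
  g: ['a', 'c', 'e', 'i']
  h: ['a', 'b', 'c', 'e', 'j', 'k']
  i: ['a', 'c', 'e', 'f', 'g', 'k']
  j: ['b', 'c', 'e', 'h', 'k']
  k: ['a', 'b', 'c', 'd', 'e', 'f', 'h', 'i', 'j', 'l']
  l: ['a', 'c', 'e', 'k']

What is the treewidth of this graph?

4

A width-4 tree decomposition is:
Bags: B1 = {a, c, e, h, k}  B2 = {a, c, e, i, k}  B3 = {a, c, e, k, l}  B4 = {a, c, e, g, i}  B5 = {c, e, h, j, k}  B6 = {c, e, f, i, k}  B7 = {b, c, h, j, k}  B8 = {a, c, d, e, k}
Tree: B1–B2, B1–B3, B2–B4, B1–B5, B2–B6, B5–B7, B2–B8
Each bag holds 5 vertices, so the decomposition has width 4, which upper-bounds the treewidth. Conversely, {a, c, e, g, i} is a clique of size 5, and the vertices of any clique must share a bag in every tree decomposition; so some bag has ≥ 5 vertices and tw(G) ≥ 4. Therefore the treewidth is 4.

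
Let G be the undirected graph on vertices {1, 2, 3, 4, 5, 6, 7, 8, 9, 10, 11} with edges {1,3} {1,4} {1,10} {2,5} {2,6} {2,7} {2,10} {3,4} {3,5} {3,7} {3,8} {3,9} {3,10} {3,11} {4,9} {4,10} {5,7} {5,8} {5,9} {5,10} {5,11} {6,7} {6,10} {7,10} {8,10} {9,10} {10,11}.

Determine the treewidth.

3

A width-3 tree decomposition is:
Bags: B1 = {3, 5, 9, 10}  B2 = {3, 5, 7, 10}  B3 = {2, 5, 7, 10}  B4 = {3, 5, 10, 11}  B5 = {2, 6, 7, 10}  B6 = {3, 4, 9, 10}  B7 = {1, 3, 4, 10}  B8 = {3, 5, 8, 10}
Tree: B1–B2, B2–B3, B1–B4, B3–B5, B1–B6, B6–B7, B1–B8
Every bag has size at most 4, so the width is 4 − 1 = 3 and tw(G) ≤ 3. Conversely, {2, 5, 7, 10} is a clique of size 4, and the vertices of any clique must share a bag in every tree decomposition; so some bag has ≥ 4 vertices and tw(G) ≥ 3. Hence tw(G) = 3 exactly.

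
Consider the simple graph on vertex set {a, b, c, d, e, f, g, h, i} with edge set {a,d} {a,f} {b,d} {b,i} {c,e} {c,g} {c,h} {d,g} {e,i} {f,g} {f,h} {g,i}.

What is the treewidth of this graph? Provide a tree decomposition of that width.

Treewidth 3.
One optimal decomposition is:
Bags: B1 = {b, d, e, i}  B2 = {d, e, g, i}  B3 = {c, d, e, g}  B4 = {a, c, d, g}  B5 = {a, c, f, g}  B6 = {a, c, f, h}
Tree: B1–B2, B2–B3, B3–B4, B4–B5, B5–B6

The largest bag has 4 vertices, giving width 3; this decomposition certifies tw(G) ≤ 3. For the lower bound: the 4 vertex sets {b,e,i}, {d}, {g}, {a,c,f,h} are disjoint, each induces a connected subgraph, and every pair is joined by at least one edge of G. Contracting each set to a single vertex therefore yields K_{4} as a minor, and since treewidth is minor-monotone, tw(G) ≥ tw(K_{4}) = 3. The upper and lower bounds meet at 3, so that is the treewidth.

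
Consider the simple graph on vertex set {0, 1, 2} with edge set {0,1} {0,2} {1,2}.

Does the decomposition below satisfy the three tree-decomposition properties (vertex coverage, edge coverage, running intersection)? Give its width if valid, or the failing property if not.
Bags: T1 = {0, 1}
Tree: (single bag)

No — vertex 2 appears in no bag.

A tree decomposition must satisfy three properties: every vertex lies in some bag; for every edge, both endpoints lie together in some bag; and for every vertex, the bags containing it form a connected subtree. Here vertex 2 appears in no bag, so the decomposition is invalid.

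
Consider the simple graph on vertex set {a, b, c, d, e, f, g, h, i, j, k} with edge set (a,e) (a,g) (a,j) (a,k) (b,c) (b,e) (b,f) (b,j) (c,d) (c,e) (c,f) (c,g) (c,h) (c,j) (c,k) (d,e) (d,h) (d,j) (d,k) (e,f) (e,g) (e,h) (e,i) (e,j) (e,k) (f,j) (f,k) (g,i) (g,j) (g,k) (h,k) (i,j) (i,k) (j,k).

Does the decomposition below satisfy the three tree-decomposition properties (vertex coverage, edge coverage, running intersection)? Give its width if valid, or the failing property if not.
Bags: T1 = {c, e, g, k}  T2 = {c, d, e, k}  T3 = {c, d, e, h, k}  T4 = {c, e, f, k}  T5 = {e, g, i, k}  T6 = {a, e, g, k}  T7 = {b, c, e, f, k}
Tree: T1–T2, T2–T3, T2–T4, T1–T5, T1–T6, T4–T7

A tree decomposition must satisfy three properties: every vertex lies in some bag; for every edge, both endpoints lie together in some bag; and for every vertex, the bags containing it form a connected subtree. Here vertex j appears in no bag, so the decomposition is invalid.

No — vertex j appears in no bag.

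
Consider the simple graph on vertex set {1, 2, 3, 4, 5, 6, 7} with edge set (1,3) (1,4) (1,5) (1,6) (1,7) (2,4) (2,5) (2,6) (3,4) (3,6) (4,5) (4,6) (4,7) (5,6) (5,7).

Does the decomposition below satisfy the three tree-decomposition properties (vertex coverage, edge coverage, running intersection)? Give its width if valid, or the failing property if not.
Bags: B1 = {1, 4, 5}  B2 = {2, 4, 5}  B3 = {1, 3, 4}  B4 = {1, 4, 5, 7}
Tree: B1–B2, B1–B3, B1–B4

No — vertex 6 appears in no bag.

A tree decomposition must satisfy three properties: every vertex lies in some bag; for every edge, both endpoints lie together in some bag; and for every vertex, the bags containing it form a connected subtree. Here vertex 6 appears in no bag, so the decomposition is invalid.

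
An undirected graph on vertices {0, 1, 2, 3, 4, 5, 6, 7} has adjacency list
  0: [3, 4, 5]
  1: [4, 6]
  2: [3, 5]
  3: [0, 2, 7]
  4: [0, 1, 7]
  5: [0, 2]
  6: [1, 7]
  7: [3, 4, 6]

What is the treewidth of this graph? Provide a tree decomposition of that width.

Treewidth 2.
One optimal decomposition is:
Bags: B1 = {2, 3, 5}  B2 = {0, 3, 5}  B3 = {0, 3, 7}  B4 = {0, 4, 7}  B5 = {4, 6, 7}  B6 = {1, 4, 6}
Tree: B1–B2, B2–B3, B3–B4, B4–B5, B5–B6

The largest bag has 3 vertices, giving width 2; this decomposition certifies tw(G) ≤ 2. For the lower bound, G contains the cycle 2–5–0–3–2, so G is not a forest; only forests have treewidth ≤ 1, hence tw(G) ≥ 2. The upper and lower bounds meet at 2, so that is the treewidth.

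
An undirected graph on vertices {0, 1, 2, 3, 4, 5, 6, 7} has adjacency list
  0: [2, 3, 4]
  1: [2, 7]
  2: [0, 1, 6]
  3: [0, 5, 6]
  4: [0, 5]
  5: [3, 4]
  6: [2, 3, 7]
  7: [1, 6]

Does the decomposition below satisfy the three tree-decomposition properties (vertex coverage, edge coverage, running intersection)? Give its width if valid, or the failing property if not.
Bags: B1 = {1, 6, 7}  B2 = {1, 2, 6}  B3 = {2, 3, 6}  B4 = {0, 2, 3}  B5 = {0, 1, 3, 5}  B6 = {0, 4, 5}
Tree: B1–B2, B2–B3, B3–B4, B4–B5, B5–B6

A tree decomposition must satisfy three properties: every vertex lies in some bag; for every edge, both endpoints lie together in some bag; and for every vertex, the bags containing it form a connected subtree. Here bags containing vertex 1 are not connected in the tree, so the decomposition is invalid.

No — bags containing vertex 1 are not connected in the tree.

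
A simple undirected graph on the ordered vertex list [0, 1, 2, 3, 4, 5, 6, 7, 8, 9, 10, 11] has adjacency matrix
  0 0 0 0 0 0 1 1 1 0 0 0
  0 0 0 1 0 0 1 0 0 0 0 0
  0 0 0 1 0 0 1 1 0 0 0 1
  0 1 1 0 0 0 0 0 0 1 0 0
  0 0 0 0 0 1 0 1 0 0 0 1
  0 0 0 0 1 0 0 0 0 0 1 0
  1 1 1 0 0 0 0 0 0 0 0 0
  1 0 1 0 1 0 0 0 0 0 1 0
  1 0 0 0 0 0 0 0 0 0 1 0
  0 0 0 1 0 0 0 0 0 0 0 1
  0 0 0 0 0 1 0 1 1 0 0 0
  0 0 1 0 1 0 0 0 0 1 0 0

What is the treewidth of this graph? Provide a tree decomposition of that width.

Each bag holds 4 vertices, so the decomposition has width 3, which upper-bounds the treewidth. For the lower bound: the 4 vertex sets {5,8,10}, {4}, {7}, {0,2,6,11} are disjoint, each induces a connected subgraph, and every pair is joined by at least one edge of G. Contracting each set to a single vertex therefore yields K_{4} as a minor, and since treewidth is minor-monotone, tw(G) ≥ tw(K_{4}) = 3. The upper and lower bounds meet at 3, so that is the treewidth.

Treewidth 3.
One such decomposition:
Bags: B1 = {4, 5, 8, 10}  B2 = {4, 7, 8, 10}  B3 = {0, 4, 7, 8}  B4 = {0, 4, 7, 11}  B5 = {0, 2, 7, 11}  B6 = {0, 2, 6, 11}  B7 = {2, 6, 9, 11}  B8 = {2, 3, 6, 9}  B9 = {1, 3, 6, 9}
Tree: B1–B2, B2–B3, B3–B4, B4–B5, B5–B6, B6–B7, B7–B8, B8–B9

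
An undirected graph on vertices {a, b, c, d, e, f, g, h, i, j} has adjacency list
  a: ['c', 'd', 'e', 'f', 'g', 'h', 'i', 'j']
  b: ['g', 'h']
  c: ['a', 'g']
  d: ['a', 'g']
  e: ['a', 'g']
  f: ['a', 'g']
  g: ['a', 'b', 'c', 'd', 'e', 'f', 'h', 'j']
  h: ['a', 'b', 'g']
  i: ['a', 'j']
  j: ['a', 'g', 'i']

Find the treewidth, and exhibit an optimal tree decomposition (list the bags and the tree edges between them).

Each bag holds 3 vertices, so the decomposition has width 2, which upper-bounds the treewidth. Conversely, {a, d, g} is a clique of size 3, and the vertices of any clique must share a bag in every tree decomposition; so some bag has ≥ 3 vertices and tw(G) ≥ 2. Hence tw(G) = 2 exactly.

Treewidth 2.
Bags: B1 = {a, c, g}  B2 = {a, g, h}  B3 = {a, g, j}  B4 = {b, g, h}  B5 = {a, f, g}  B6 = {a, e, g}  B7 = {a, d, g}  B8 = {a, i, j}
Tree: B1–B2, B1–B3, B2–B4, B3–B5, B5–B6, B1–B7, B3–B8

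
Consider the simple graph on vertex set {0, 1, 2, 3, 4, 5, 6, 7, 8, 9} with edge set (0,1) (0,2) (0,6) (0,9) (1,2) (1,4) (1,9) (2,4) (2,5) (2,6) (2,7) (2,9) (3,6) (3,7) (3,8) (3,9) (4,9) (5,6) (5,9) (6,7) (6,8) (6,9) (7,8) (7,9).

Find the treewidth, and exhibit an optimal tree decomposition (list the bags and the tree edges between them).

Each bag holds 4 vertices, so the decomposition has width 3, which upper-bounds the treewidth. Conversely, {3, 6, 7, 8} is a clique of size 4, and the vertices of any clique must share a bag in every tree decomposition; so some bag has ≥ 4 vertices and tw(G) ≥ 3. The upper and lower bounds meet at 3, so that is the treewidth.

Treewidth 3.
One such decomposition:
Bags: B1 = {0, 2, 6, 9}  B2 = {2, 6, 7, 9}  B3 = {0, 1, 2, 9}  B4 = {3, 6, 7, 9}  B5 = {3, 6, 7, 8}  B6 = {2, 5, 6, 9}  B7 = {1, 2, 4, 9}
Tree: B1–B2, B1–B3, B2–B4, B4–B5, B2–B6, B3–B7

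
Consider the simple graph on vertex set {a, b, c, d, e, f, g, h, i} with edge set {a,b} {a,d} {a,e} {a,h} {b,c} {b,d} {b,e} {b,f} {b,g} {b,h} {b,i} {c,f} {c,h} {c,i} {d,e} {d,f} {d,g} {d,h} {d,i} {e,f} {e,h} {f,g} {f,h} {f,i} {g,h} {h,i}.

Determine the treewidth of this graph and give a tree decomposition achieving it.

The largest bag has 5 vertices, giving width 4; this decomposition certifies tw(G) ≤ 4. Conversely, {a, b, d, e, h} is a clique of size 5, and the vertices of any clique must share a bag in every tree decomposition; so some bag has ≥ 5 vertices and tw(G) ≥ 4. Hence tw(G) = 4 exactly.

Treewidth 4.
One optimal decomposition is:
Bags: B1 = {b, d, e, f, h}  B2 = {a, b, d, e, h}  B3 = {b, d, f, h, i}  B4 = {b, c, f, h, i}  B5 = {b, d, f, g, h}
Tree: B1–B2, B1–B3, B3–B4, B3–B5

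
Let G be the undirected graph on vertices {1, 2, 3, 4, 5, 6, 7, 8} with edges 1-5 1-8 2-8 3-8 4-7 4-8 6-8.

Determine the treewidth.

1

A width-1 tree decomposition is:
Bags: B1 = {4, 8}  B2 = {4, 7}  B3 = {6, 8}  B4 = {1, 8}  B5 = {1, 5}  B6 = {3, 8}  B7 = {2, 8}
Tree: B1–B2, B1–B3, B1–B4, B4–B5, B3–B6, B1–B7
The largest bag has 2 vertices, giving width 1; this decomposition certifies tw(G) ≤ 1. Any graph with an edge has treewidth ≥ 1, and G has the edge 4–8. Hence tw(G) = 1 exactly.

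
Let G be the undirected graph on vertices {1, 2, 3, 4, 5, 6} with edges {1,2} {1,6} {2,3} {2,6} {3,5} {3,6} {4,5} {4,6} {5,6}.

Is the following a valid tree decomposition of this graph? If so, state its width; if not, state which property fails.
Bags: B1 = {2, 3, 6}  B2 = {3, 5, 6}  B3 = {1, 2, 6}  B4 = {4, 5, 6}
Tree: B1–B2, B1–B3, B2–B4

Yes; width 2.

Checking the three conditions: (i) the bags cover all of {1, 2, 3, 4, 5, 6}; (ii) for each edge, some bag contains both endpoints; (iii) the bags containing any fixed vertex form a subtree. All hold, so the decomposition is valid with width 3 − 1 = 2.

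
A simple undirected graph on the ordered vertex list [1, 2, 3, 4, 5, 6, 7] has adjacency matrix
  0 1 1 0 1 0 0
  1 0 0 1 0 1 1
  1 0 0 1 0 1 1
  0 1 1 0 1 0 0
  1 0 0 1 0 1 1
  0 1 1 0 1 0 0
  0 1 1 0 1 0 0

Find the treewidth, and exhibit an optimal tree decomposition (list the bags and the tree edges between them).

Treewidth 3.
Bags: B1 = {1, 2, 3, 5}  B2 = {2, 3, 4, 5}  B3 = {2, 3, 5, 7}  B4 = {2, 3, 5, 6}
Tree: B1–B2, B2–B3, B3–B4

The largest bag has 4 vertices, giving width 3; this decomposition certifies tw(G) ≤ 3. For the lower bound: the 4 vertex sets {1,3}, {4,5}, {2}, {7} are disjoint, each induces a connected subgraph, and every pair is joined by at least one edge of G. Contracting each set to a single vertex therefore yields K_{4} as a minor, and since treewidth is minor-monotone, tw(G) ≥ tw(K_{4}) = 3. The upper and lower bounds meet at 3, so that is the treewidth.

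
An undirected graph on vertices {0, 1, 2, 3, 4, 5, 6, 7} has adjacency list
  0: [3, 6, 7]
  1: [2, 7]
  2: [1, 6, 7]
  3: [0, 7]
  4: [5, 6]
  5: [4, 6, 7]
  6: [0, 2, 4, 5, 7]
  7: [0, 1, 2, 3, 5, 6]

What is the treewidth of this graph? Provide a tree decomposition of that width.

Every bag has size at most 3, so the width is 3 − 1 = 2 and tw(G) ≤ 2. For the lower bound, the 3 vertices {4, 5, 6} are pairwise adjacent, and any tree decomposition puts a clique entirely inside one bag — forcing width ≥ 2. Combining the bounds, tw(G) = 2.

Treewidth 2.
Bags: B1 = {0, 6, 7}  B2 = {5, 6, 7}  B3 = {2, 6, 7}  B4 = {1, 2, 7}  B5 = {4, 5, 6}  B6 = {0, 3, 7}
Tree: B1–B2, B1–B3, B3–B4, B2–B5, B1–B6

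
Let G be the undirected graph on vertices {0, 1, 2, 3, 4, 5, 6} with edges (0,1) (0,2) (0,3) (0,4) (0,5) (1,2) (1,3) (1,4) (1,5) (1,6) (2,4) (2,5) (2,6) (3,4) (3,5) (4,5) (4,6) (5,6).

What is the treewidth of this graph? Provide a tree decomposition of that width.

Treewidth 4.
Bags: B1 = {0, 1, 3, 4, 5}  B2 = {0, 1, 2, 4, 5}  B3 = {1, 2, 4, 5, 6}
Tree: B1–B2, B2–B3

The largest bag has 5 vertices, giving width 4; this decomposition certifies tw(G) ≤ 4. On the other hand G contains the 5-clique {0, 1, 2, 4, 5}. A clique must lie in a single bag of any decomposition, so no decomposition can have width below 4. The upper and lower bounds meet at 4, so that is the treewidth.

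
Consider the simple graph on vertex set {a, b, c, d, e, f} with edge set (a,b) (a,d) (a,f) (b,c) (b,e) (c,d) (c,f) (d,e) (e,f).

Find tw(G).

A width-3 tree decomposition is:
Bags: B1 = {a, c, d, e}  B2 = {a, b, c, e}  B3 = {a, c, e, f}
Tree: B1–B2, B2–B3
The largest bag has 4 vertices, giving width 3; this decomposition certifies tw(G) ≤ 3. For the lower bound: the 4 vertex sets {d,e}, {b,c}, {a}, {f} are disjoint, each induces a connected subgraph, and every pair is joined by at least one edge of G. Contracting each set to a single vertex therefore yields K_{4} as a minor, and since treewidth is minor-monotone, tw(G) ≥ tw(K_{4}) = 3. Combining the bounds, tw(G) = 3.

3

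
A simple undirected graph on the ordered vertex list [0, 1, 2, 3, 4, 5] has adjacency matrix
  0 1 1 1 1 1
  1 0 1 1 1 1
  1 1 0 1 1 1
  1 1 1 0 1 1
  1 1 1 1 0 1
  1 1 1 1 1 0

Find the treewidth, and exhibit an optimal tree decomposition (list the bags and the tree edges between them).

A single bag containing all 6 vertices is trivially a valid decomposition of width 5. Conversely, {0, 1, 2, 3, 4, 5} is a clique of size 6, and the vertices of any clique must share a bag in every tree decomposition; so some bag has ≥ 6 vertices and tw(G) ≥ 5. Combining the bounds, tw(G) = 5.

Treewidth 5.
One such decomposition:
Bags: B1 = {0, 1, 2, 3, 4, 5}
Tree: (single bag)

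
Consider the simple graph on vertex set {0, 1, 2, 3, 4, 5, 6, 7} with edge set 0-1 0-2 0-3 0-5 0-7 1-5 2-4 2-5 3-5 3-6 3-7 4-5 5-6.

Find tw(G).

A width-2 tree decomposition is:
Bags: B1 = {0, 3, 5}  B2 = {3, 5, 6}  B3 = {0, 2, 5}  B4 = {0, 1, 5}  B5 = {0, 3, 7}  B6 = {2, 4, 5}
Tree: B1–B2, B1–B3, B3–B4, B1–B5, B3–B6
Every bag has size at most 3, so the width is 3 − 1 = 2 and tw(G) ≤ 2. For the lower bound, the 3 vertices {0, 1, 5} are pairwise adjacent, and any tree decomposition puts a clique entirely inside one bag — forcing width ≥ 2. Therefore the treewidth is 2.

2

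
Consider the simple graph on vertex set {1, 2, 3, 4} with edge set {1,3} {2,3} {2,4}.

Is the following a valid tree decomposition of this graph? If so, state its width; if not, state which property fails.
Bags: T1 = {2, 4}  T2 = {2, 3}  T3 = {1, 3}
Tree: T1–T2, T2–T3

Vertex coverage: the bags together contain {1, 2, 3, 4}, the full vertex set. Edge coverage: each edge of G has both endpoints in at least one bag. Running intersection: for every vertex, the bags containing it form a connected subtree. All three properties hold, so this is a valid tree decomposition of width max|bag| − 1 = 1, and hence tw(G) ≤ 1.

Yes; width 1.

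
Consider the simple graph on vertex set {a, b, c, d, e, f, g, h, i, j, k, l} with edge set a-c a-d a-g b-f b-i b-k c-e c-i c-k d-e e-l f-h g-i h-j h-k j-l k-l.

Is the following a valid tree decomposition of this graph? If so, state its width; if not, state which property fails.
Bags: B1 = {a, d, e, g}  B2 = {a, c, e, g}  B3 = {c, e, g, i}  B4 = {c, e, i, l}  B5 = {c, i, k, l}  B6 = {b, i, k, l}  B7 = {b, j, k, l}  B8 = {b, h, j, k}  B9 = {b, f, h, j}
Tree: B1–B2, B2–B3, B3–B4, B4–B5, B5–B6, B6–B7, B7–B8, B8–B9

Yes; width 3.

Every vertex of G appears in some bag (union = {a, b, c, d, e, f, g, h, i, j, k, l}); every edge is covered by a bag; and for each vertex v the set of bags containing v is connected in the bag tree. The decomposition is therefore valid. The largest bag has 4 vertices, so the width is 3.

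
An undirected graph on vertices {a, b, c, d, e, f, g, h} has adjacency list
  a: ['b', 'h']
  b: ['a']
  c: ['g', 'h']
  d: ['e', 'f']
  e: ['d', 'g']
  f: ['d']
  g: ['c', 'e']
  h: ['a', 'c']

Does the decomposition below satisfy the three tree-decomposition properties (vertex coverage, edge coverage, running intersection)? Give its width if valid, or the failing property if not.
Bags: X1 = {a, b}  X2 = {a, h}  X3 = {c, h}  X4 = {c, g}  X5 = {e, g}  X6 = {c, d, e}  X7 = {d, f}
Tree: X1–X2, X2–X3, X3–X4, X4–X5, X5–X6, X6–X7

A tree decomposition must satisfy three properties: every vertex lies in some bag; for every edge, both endpoints lie together in some bag; and for every vertex, the bags containing it form a connected subtree. Here bags containing vertex c are not connected in the tree, so the decomposition is invalid.

No — bags containing vertex c are not connected in the tree.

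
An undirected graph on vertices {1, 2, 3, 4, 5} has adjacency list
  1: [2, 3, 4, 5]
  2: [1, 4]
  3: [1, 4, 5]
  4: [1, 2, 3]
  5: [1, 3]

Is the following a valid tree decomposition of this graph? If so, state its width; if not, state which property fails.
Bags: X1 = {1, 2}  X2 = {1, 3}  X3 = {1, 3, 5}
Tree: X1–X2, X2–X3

A tree decomposition must satisfy three properties: every vertex lies in some bag; for every edge, both endpoints lie together in some bag; and for every vertex, the bags containing it form a connected subtree. Here vertex 4 appears in no bag, so the decomposition is invalid.

No — vertex 4 appears in no bag.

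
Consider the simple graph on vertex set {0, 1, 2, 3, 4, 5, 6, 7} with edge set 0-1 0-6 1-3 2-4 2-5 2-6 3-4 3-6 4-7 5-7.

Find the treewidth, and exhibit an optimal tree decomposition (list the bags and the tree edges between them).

Every bag has size at most 3, so the width is 3 − 1 = 2 and tw(G) ≤ 2. The edges 7–5–2–4–7 form a cycle, so G is not a tree and its treewidth is at least 2. The upper and lower bounds meet at 2, so that is the treewidth.

Treewidth 2.
One such decomposition:
Bags: B1 = {4, 5, 7}  B2 = {2, 4, 5}  B3 = {2, 3, 4}  B4 = {2, 3, 6}  B5 = {1, 3, 6}  B6 = {0, 1, 6}
Tree: B1–B2, B2–B3, B3–B4, B4–B5, B5–B6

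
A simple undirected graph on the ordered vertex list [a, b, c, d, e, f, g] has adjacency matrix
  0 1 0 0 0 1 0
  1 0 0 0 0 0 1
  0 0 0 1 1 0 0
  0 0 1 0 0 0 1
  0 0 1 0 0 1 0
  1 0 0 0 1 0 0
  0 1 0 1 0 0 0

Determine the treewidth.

A width-2 tree decomposition is:
Bags: B1 = {c, e, f}  B2 = {c, d, f}  B3 = {d, f, g}  B4 = {b, f, g}  B5 = {a, b, f}
Tree: B1–B2, B2–B3, B3–B4, B4–B5
Each bag holds 3 vertices, so the decomposition has width 2, which upper-bounds the treewidth. The edges f–e–c–d–g–b–a–f form a cycle, so G is not a tree and its treewidth is at least 2. Combining the bounds, tw(G) = 2.

2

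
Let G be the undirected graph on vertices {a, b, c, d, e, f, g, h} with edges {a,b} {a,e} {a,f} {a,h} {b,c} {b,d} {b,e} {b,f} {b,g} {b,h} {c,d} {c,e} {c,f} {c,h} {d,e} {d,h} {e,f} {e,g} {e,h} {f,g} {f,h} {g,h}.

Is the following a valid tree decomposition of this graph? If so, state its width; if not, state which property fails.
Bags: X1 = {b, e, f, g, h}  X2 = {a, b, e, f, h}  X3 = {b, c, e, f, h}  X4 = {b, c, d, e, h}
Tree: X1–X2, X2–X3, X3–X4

Checking the three conditions: (i) the bags cover all of {a, b, c, d, e, f, g, h}; (ii) for each edge, some bag contains both endpoints; (iii) the bags containing any fixed vertex form a subtree. All hold, so the decomposition is valid with width 5 − 1 = 4.

Yes; width 4.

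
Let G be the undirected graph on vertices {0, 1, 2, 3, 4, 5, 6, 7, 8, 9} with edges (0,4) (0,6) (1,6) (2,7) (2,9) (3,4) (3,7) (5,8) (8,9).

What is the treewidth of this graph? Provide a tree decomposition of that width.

Treewidth 1.
One such decomposition:
Bags: B1 = {1, 6}  B2 = {0, 6}  B3 = {0, 4}  B4 = {3, 4}  B5 = {3, 7}  B6 = {2, 7}  B7 = {2, 9}  B8 = {8, 9}  B9 = {5, 8}
Tree: B1–B2, B2–B3, B3–B4, B4–B5, B5–B6, B6–B7, B7–B8, B8–B9

Each bag holds 2 vertices, so the decomposition has width 1, which upper-bounds the treewidth. Any graph with an edge has treewidth ≥ 1, and G has the edge 1–6. The upper and lower bounds meet at 1, so that is the treewidth.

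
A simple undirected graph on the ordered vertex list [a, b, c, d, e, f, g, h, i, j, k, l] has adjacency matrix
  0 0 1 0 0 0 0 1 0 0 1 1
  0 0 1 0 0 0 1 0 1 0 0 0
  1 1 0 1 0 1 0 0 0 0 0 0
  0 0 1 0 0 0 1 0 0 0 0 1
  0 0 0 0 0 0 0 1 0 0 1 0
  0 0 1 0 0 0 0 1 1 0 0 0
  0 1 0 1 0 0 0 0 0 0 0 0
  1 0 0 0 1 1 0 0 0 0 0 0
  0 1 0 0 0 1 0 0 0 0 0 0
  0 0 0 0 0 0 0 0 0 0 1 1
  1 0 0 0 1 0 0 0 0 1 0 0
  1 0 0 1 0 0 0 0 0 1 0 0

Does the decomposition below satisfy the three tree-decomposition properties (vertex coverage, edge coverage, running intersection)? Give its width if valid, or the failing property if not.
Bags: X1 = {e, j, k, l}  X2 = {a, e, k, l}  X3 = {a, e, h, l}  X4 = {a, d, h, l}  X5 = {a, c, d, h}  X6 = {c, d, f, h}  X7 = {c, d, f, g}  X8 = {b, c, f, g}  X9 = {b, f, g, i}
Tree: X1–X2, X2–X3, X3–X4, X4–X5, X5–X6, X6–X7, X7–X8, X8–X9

Yes; width 3.

Every vertex of G appears in some bag (union = {a, b, c, d, e, f, g, h, i, j, k, l}); every edge is covered by a bag; and for each vertex v the set of bags containing v is connected in the bag tree. The decomposition is therefore valid. The largest bag has 4 vertices, so the width is 3.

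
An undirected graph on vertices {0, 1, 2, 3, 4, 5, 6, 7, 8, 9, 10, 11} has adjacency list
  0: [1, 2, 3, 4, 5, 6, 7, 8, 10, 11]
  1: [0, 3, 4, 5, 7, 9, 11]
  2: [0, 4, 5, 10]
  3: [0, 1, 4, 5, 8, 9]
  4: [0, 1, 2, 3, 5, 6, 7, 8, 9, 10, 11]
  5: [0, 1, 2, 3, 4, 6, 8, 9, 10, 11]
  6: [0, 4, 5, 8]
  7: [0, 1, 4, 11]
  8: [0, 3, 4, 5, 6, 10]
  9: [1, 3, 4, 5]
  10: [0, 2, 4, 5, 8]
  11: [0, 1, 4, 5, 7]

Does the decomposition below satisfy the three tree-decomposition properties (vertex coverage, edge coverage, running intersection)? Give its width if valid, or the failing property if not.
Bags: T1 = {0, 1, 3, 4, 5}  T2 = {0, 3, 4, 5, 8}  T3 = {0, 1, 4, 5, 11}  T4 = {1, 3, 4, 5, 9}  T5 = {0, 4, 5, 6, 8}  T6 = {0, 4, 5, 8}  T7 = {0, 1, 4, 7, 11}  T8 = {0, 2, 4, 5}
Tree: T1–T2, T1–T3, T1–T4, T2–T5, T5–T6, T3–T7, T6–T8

No — vertex 10 appears in no bag.

A tree decomposition must satisfy three properties: every vertex lies in some bag; for every edge, both endpoints lie together in some bag; and for every vertex, the bags containing it form a connected subtree. Here vertex 10 appears in no bag, so the decomposition is invalid.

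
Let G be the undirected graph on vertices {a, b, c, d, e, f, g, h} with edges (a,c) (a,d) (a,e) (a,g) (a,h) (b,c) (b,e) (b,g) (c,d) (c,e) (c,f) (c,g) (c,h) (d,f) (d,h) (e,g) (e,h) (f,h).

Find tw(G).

A width-3 tree decomposition is:
Bags: B1 = {a, c, d, h}  B2 = {a, c, e, h}  B3 = {c, d, f, h}  B4 = {a, c, e, g}  B5 = {b, c, e, g}
Tree: B1–B2, B1–B3, B2–B4, B4–B5
Each bag holds 4 vertices, so the decomposition has width 3, which upper-bounds the treewidth. For the lower bound, the 4 vertices {a, c, e, g} are pairwise adjacent, and any tree decomposition puts a clique entirely inside one bag — forcing width ≥ 3. The upper and lower bounds meet at 3, so that is the treewidth.

3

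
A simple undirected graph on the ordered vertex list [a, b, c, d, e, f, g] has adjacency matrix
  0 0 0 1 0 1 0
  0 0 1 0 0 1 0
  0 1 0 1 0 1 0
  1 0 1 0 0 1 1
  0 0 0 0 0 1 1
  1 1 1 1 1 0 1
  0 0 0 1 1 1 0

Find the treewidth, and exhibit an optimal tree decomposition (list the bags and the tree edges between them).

Treewidth 2.
One such decomposition:
Bags: B1 = {d, f, g}  B2 = {e, f, g}  B3 = {c, d, f}  B4 = {b, c, f}  B5 = {a, d, f}
Tree: B1–B2, B1–B3, B3–B4, B3–B5

Every bag has size at most 3, so the width is 3 − 1 = 2 and tw(G) ≤ 2. For the lower bound, the 3 vertices {d, f, g} are pairwise adjacent, and any tree decomposition puts a clique entirely inside one bag — forcing width ≥ 2. Combining the bounds, tw(G) = 2.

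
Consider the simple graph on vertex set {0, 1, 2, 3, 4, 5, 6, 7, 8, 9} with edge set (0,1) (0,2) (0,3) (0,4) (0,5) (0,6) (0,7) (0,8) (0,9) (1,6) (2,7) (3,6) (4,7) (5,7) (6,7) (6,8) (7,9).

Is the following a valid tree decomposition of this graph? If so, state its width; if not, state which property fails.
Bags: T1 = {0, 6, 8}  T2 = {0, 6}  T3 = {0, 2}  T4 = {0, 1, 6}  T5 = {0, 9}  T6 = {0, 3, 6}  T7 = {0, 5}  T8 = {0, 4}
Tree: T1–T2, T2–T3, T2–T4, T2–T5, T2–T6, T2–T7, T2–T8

A tree decomposition must satisfy three properties: every vertex lies in some bag; for every edge, both endpoints lie together in some bag; and for every vertex, the bags containing it form a connected subtree. Here vertex 7 appears in no bag, so the decomposition is invalid.

No — vertex 7 appears in no bag.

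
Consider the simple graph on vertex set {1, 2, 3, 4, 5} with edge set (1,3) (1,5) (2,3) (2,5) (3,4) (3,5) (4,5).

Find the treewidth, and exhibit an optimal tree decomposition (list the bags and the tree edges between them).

Every bag has size at most 3, so the width is 3 − 1 = 2 and tw(G) ≤ 2. For the lower bound, the 3 vertices {1, 3, 5} are pairwise adjacent, and any tree decomposition puts a clique entirely inside one bag — forcing width ≥ 2. Hence tw(G) = 2 exactly.

Treewidth 2.
One optimal decomposition is:
Bags: B1 = {1, 3, 5}  B2 = {2, 3, 5}  B3 = {3, 4, 5}
Tree: B1–B2, B1–B3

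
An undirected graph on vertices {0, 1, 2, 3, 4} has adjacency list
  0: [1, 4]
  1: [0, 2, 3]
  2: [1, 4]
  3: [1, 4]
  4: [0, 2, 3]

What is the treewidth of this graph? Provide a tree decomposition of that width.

The largest bag has 3 vertices, giving width 2; this decomposition certifies tw(G) ≤ 2. Since 4–2–1–3–4 is a cycle in G, G is not acyclic. Forests are exactly the graphs of treewidth ≤ 1, so tw(G) ≥ 2. Combining the bounds, tw(G) = 2.

Treewidth 2.
One optimal decomposition is:
Bags: B1 = {1, 2, 4}  B2 = {1, 3, 4}  B3 = {0, 1, 4}
Tree: B1–B2, B2–B3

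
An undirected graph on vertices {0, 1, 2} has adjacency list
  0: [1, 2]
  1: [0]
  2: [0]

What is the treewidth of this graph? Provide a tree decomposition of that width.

Every bag has size at most 2, so the width is 2 − 1 = 1 and tw(G) ≤ 1. G has an edge, so its treewidth is at least 1. Combining the bounds, tw(G) = 1.

Treewidth 1.
One optimal decomposition is:
Bags: B1 = {0, 2}  B2 = {0, 1}
Tree: B1–B2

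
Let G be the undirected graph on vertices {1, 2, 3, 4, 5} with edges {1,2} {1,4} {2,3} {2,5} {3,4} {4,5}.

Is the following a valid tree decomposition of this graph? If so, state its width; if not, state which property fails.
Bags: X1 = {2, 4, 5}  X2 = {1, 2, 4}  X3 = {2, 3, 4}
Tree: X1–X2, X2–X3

Vertex coverage: the bags together contain {1, 2, 3, 4, 5}, the full vertex set. Edge coverage: each edge of G has both endpoints in at least one bag. Running intersection: for every vertex, the bags containing it form a connected subtree. All three properties hold, so this is a valid tree decomposition of width max|bag| − 1 = 2, and hence tw(G) ≤ 2.

Yes; width 2.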